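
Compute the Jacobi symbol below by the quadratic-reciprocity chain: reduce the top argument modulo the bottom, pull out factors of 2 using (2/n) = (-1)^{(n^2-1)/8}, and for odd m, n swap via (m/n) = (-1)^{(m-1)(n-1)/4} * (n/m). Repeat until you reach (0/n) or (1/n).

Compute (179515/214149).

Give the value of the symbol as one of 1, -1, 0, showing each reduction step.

reciprocity: (179515/214149) = +1·(214149/179515) since 179515 mod 4 = 3, 214149 mod 4 = 1; sign now +1
(214149/179515) = (34634/179515)   [reduce mod 179515]
34634 = 2^1·17317; (2/179515) = -1 since 179515 mod 8 = 3, so (34634/179515) = (-1)^1·(17317/179515); sign now -1
reciprocity: (17317/179515) = +1·(179515/17317) since 17317 mod 4 = 1, 179515 mod 4 = 3; sign now -1
(179515/17317) = (6345/17317)   [reduce mod 17317]
reciprocity: (6345/17317) = +1·(17317/6345) since 6345 mod 4 = 1, 17317 mod 4 = 1; sign now -1
(17317/6345) = (4627/6345)   [reduce mod 6345]
reciprocity: (4627/6345) = +1·(6345/4627) since 4627 mod 4 = 3, 6345 mod 4 = 1; sign now -1
(6345/4627) = (1718/4627)   [reduce mod 4627]
1718 = 2^1·859; (2/4627) = -1 since 4627 mod 8 = 3, so (1718/4627) = (-1)^1·(859/4627); sign now +1
reciprocity: (859/4627) = -1·(4627/859) since 859 mod 4 = 3, 4627 mod 4 = 3; sign now -1
(4627/859) = (332/859)   [reduce mod 859]
332 = 2^2·83; (2/859) = -1 since 859 mod 8 = 3, so (332/859) = (-1)^2·(83/859); sign now -1
reciprocity: (83/859) = -1·(859/83) since 83 mod 4 = 3, 859 mod 4 = 3; sign now +1
(859/83) = (29/83)   [reduce mod 83]
reciprocity: (29/83) = +1·(83/29) since 29 mod 4 = 1, 83 mod 4 = 3; sign now +1
(83/29) = (25/29)   [reduce mod 29]
reciprocity: (25/29) = +1·(29/25) since 25 mod 4 = 1, 29 mod 4 = 1; sign now +1
(29/25) = (4/25)   [reduce mod 25]
4 = 2^2·1; (2/25) = +1 since 25 mod 8 = 1, so (4/25) = (+1)^2·(1/25); sign now +1
(1/25) = 1; final value = sign = +1

1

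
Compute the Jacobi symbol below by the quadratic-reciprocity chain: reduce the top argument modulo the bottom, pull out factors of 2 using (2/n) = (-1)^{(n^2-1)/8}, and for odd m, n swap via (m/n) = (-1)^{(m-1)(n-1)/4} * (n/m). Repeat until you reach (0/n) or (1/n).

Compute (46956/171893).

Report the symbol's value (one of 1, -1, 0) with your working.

46956 = 2^2·11739; (2/171893) = -1 since 171893 mod 8 = 5, so (46956/171893) = (-1)^2·(11739/171893); sign now +1
reciprocity: (11739/171893) = +1·(171893/11739) since 11739 mod 4 = 3, 171893 mod 4 = 1; sign now +1
(171893/11739) = (7547/11739)   [reduce mod 11739]
reciprocity: (7547/11739) = -1·(11739/7547) since 7547 mod 4 = 3, 11739 mod 4 = 3; sign now -1
(11739/7547) = (4192/7547)   [reduce mod 7547]
4192 = 2^5·131; (2/7547) = -1 since 7547 mod 8 = 3, so (4192/7547) = (-1)^5·(131/7547); sign now +1
reciprocity: (131/7547) = -1·(7547/131) since 131 mod 4 = 3, 7547 mod 4 = 3; sign now -1
(7547/131) = (80/131)   [reduce mod 131]
80 = 2^4·5; (2/131) = -1 since 131 mod 8 = 3, so (80/131) = (-1)^4·(5/131); sign now -1
reciprocity: (5/131) = +1·(131/5) since 5 mod 4 = 1, 131 mod 4 = 3; sign now -1
(131/5) = (1/5)   [reduce mod 5]
(1/5) = 1; final value = sign = -1

-1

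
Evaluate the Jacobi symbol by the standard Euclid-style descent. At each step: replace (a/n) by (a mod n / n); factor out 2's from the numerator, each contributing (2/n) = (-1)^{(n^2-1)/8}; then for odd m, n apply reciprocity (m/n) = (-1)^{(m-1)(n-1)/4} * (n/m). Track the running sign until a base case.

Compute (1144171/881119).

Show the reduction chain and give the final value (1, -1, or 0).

(1144171/881119): 1144171 mod 881119 = 263052, so (1144171/881119) = (263052/881119)
factor out 2^2: 263052 = 2^2·65763; with 881119 mod 8 = 7, (2/881119) = +1; sign now +1; continue with (65763/881119)
flip (65763/881119) -> (881119/65763): both odd, 65763 mod 4 = 3, 881119 mod 4 = 3, so the flip contributes -1; sign now -1
(881119/65763): 881119 mod 65763 = 26200, so (881119/65763) = (26200/65763)
factor out 2^3: 26200 = 2^3·3275; with 65763 mod 8 = 3, (2/65763) = -1; sign now +1; continue with (3275/65763)
flip (3275/65763) -> (65763/3275): both odd, 3275 mod 4 = 3, 65763 mod 4 = 3, so the flip contributes -1; sign now -1
(65763/3275): 65763 mod 3275 = 263, so (65763/3275) = (263/3275)
flip (263/3275) -> (3275/263): both odd, 263 mod 4 = 3, 3275 mod 4 = 3, so the flip contributes -1; sign now +1
(3275/263): 3275 mod 263 = 119, so (3275/263) = (119/263)
flip (119/263) -> (263/119): both odd, 119 mod 4 = 3, 263 mod 4 = 3, so the flip contributes -1; sign now -1
(263/119): 263 mod 119 = 25, so (263/119) = (25/119)
flip (25/119) -> (119/25): both odd, 25 mod 4 = 1, 119 mod 4 = 3, so the flip contributes +1; sign now -1
(119/25): 119 mod 25 = 19, so (119/25) = (19/25)
flip (19/25) -> (25/19): both odd, 19 mod 4 = 3, 25 mod 4 = 1, so the flip contributes +1; sign now -1
(25/19): 25 mod 19 = 6, so (25/19) = (6/19)
factor out 2^1: 6 = 2^1·3; with 19 mod 8 = 3, (2/19) = -1; sign now +1; continue with (3/19)
flip (3/19) -> (19/3): both odd, 3 mod 4 = 3, 19 mod 4 = 3, so the flip contributes -1; sign now -1
(19/3): 19 mod 3 = 1, so (19/3) = (1/3)
reached (1/3) = 1, so the symbol is -1

-1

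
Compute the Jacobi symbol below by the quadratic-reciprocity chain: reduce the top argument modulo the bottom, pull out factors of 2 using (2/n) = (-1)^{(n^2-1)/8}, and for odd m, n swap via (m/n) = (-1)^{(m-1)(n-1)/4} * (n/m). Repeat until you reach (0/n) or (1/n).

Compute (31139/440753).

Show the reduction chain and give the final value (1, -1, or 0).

1

flip (31139/440753) -> (440753/31139): both odd, 31139 mod 4 = 3, 440753 mod 4 = 1, so the flip contributes +1; sign now +1
(440753/31139): 440753 mod 31139 = 4807, so (440753/31139) = (4807/31139)
flip (4807/31139) -> (31139/4807): both odd, 4807 mod 4 = 3, 31139 mod 4 = 3, so the flip contributes -1; sign now -1
(31139/4807): 31139 mod 4807 = 2297, so (31139/4807) = (2297/4807)
flip (2297/4807) -> (4807/2297): both odd, 2297 mod 4 = 1, 4807 mod 4 = 3, so the flip contributes +1; sign now -1
(4807/2297): 4807 mod 2297 = 213, so (4807/2297) = (213/2297)
flip (213/2297) -> (2297/213): both odd, 213 mod 4 = 1, 2297 mod 4 = 1, so the flip contributes +1; sign now -1
(2297/213): 2297 mod 213 = 167, so (2297/213) = (167/213)
flip (167/213) -> (213/167): both odd, 167 mod 4 = 3, 213 mod 4 = 1, so the flip contributes +1; sign now -1
(213/167): 213 mod 167 = 46, so (213/167) = (46/167)
factor out 2^1: 46 = 2^1·23; with 167 mod 8 = 7, (2/167) = +1; sign now -1; continue with (23/167)
flip (23/167) -> (167/23): both odd, 23 mod 4 = 3, 167 mod 4 = 3, so the flip contributes -1; sign now +1
(167/23): 167 mod 23 = 6, so (167/23) = (6/23)
factor out 2^1: 6 = 2^1·3; with 23 mod 8 = 7, (2/23) = +1; sign now +1; continue with (3/23)
flip (3/23) -> (23/3): both odd, 3 mod 4 = 3, 23 mod 4 = 3, so the flip contributes -1; sign now -1
(23/3): 23 mod 3 = 2, so (23/3) = (2/3)
factor out 2^1: 2 = 2^1·1; with 3 mod 8 = 3, (2/3) = -1; sign now +1; continue with (1/3)
reached (1/3) = 1, so the symbol is +1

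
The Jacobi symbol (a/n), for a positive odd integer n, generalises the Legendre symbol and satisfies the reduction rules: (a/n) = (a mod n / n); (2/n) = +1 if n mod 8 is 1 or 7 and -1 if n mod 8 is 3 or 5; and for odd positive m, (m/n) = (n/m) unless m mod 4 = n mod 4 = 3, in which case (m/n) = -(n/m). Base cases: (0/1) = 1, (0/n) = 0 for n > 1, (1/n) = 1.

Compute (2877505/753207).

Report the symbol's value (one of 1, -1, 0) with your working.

(2877505/753207) = (617884/753207)   [reduce mod 753207]
617884 = 2^2·154471; (2/753207) = +1 since 753207 mod 8 = 7, so (617884/753207) = (+1)^2·(154471/753207); sign now +1
reciprocity: (154471/753207) = -1·(753207/154471) since 154471 mod 4 = 3, 753207 mod 4 = 3; sign now -1
(753207/154471) = (135323/154471)   [reduce mod 154471]
reciprocity: (135323/154471) = -1·(154471/135323) since 135323 mod 4 = 3, 154471 mod 4 = 3; sign now +1
(154471/135323) = (19148/135323)   [reduce mod 135323]
19148 = 2^2·4787; (2/135323) = -1 since 135323 mod 8 = 3, so (19148/135323) = (-1)^2·(4787/135323); sign now +1
reciprocity: (4787/135323) = -1·(135323/4787) since 4787 mod 4 = 3, 135323 mod 4 = 3; sign now -1
(135323/4787) = (1287/4787)   [reduce mod 4787]
reciprocity: (1287/4787) = -1·(4787/1287) since 1287 mod 4 = 3, 4787 mod 4 = 3; sign now +1
(4787/1287) = (926/1287)   [reduce mod 1287]
926 = 2^1·463; (2/1287) = +1 since 1287 mod 8 = 7, so (926/1287) = (+1)^1·(463/1287); sign now +1
reciprocity: (463/1287) = -1·(1287/463) since 463 mod 4 = 3, 1287 mod 4 = 3; sign now -1
(1287/463) = (361/463)   [reduce mod 463]
reciprocity: (361/463) = +1·(463/361) since 361 mod 4 = 1, 463 mod 4 = 3; sign now -1
(463/361) = (102/361)   [reduce mod 361]
102 = 2^1·51; (2/361) = +1 since 361 mod 8 = 1, so (102/361) = (+1)^1·(51/361); sign now -1
reciprocity: (51/361) = +1·(361/51) since 51 mod 4 = 3, 361 mod 4 = 1; sign now -1
(361/51) = (4/51)   [reduce mod 51]
4 = 2^2·1; (2/51) = -1 since 51 mod 8 = 3, so (4/51) = (-1)^2·(1/51); sign now -1
(1/51) = 1; final value = sign = -1

-1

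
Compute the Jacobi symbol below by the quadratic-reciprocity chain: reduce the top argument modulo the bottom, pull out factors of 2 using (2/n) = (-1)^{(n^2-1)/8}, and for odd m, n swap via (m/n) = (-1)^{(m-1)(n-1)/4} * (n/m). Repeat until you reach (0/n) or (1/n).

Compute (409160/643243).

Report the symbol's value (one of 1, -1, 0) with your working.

factor out 2^3: 409160 = 2^3·51145; with 643243 mod 8 = 3, (2/643243) = -1; sign now -1; continue with (51145/643243)
flip (51145/643243) -> (643243/51145): both odd, 51145 mod 4 = 1, 643243 mod 4 = 3, so the flip contributes +1; sign now -1
(643243/51145): 643243 mod 51145 = 29503, so (643243/51145) = (29503/51145)
flip (29503/51145) -> (51145/29503): both odd, 29503 mod 4 = 3, 51145 mod 4 = 1, so the flip contributes +1; sign now -1
(51145/29503): 51145 mod 29503 = 21642, so (51145/29503) = (21642/29503)
factor out 2^1: 21642 = 2^1·10821; with 29503 mod 8 = 7, (2/29503) = +1; sign now -1; continue with (10821/29503)
flip (10821/29503) -> (29503/10821): both odd, 10821 mod 4 = 1, 29503 mod 4 = 3, so the flip contributes +1; sign now -1
(29503/10821): 29503 mod 10821 = 7861, so (29503/10821) = (7861/10821)
flip (7861/10821) -> (10821/7861): both odd, 7861 mod 4 = 1, 10821 mod 4 = 1, so the flip contributes +1; sign now -1
(10821/7861): 10821 mod 7861 = 2960, so (10821/7861) = (2960/7861)
factor out 2^4: 2960 = 2^4·185; with 7861 mod 8 = 5, (2/7861) = -1; sign now -1; continue with (185/7861)
flip (185/7861) -> (7861/185): both odd, 185 mod 4 = 1, 7861 mod 4 = 1, so the flip contributes +1; sign now -1
(7861/185): 7861 mod 185 = 91, so (7861/185) = (91/185)
flip (91/185) -> (185/91): both odd, 91 mod 4 = 3, 185 mod 4 = 1, so the flip contributes +1; sign now -1
(185/91): 185 mod 91 = 3, so (185/91) = (3/91)
flip (3/91) -> (91/3): both odd, 3 mod 4 = 3, 91 mod 4 = 3, so the flip contributes -1; sign now +1
(91/3): 91 mod 3 = 1, so (91/3) = (1/3)
reached (1/3) = 1, so the symbol is +1

1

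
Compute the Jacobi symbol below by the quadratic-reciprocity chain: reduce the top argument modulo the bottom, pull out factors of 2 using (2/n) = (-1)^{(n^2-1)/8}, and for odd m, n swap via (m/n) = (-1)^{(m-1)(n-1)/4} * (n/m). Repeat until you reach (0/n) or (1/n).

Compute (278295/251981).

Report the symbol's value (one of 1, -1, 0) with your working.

1

(278295/251981): 278295 mod 251981 = 26314, so (278295/251981) = (26314/251981)
factor out 2^1: 26314 = 2^1·13157; with 251981 mod 8 = 5, (2/251981) = -1; sign now -1; continue with (13157/251981)
flip (13157/251981) -> (251981/13157): both odd, 13157 mod 4 = 1, 251981 mod 4 = 1, so the flip contributes +1; sign now -1
(251981/13157): 251981 mod 13157 = 1998, so (251981/13157) = (1998/13157)
factor out 2^1: 1998 = 2^1·999; with 13157 mod 8 = 5, (2/13157) = -1; sign now +1; continue with (999/13157)
flip (999/13157) -> (13157/999): both odd, 999 mod 4 = 3, 13157 mod 4 = 1, so the flip contributes +1; sign now +1
(13157/999): 13157 mod 999 = 170, so (13157/999) = (170/999)
factor out 2^1: 170 = 2^1·85; with 999 mod 8 = 7, (2/999) = +1; sign now +1; continue with (85/999)
flip (85/999) -> (999/85): both odd, 85 mod 4 = 1, 999 mod 4 = 3, so the flip contributes +1; sign now +1
(999/85): 999 mod 85 = 64, so (999/85) = (64/85)
factor out 2^6: 64 = 2^6·1; with 85 mod 8 = 5, (2/85) = -1; sign now +1; continue with (1/85)
reached (1/85) = 1, so the symbol is +1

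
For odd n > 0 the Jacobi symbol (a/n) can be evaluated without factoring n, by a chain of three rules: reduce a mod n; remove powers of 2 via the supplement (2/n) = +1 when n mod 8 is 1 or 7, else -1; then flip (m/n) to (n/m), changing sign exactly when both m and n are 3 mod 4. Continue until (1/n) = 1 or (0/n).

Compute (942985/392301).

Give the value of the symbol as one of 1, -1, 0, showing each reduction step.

(942985/392301) = (158383/392301)   [reduce mod 392301]
reciprocity: (158383/392301) = +1·(392301/158383) since 158383 mod 4 = 3, 392301 mod 4 = 1; sign now +1
(392301/158383) = (75535/158383)   [reduce mod 158383]
reciprocity: (75535/158383) = -1·(158383/75535) since 75535 mod 4 = 3, 158383 mod 4 = 3; sign now -1
(158383/75535) = (7313/75535)   [reduce mod 75535]
reciprocity: (7313/75535) = +1·(75535/7313) since 7313 mod 4 = 1, 75535 mod 4 = 3; sign now -1
(75535/7313) = (2405/7313)   [reduce mod 7313]
reciprocity: (2405/7313) = +1·(7313/2405) since 2405 mod 4 = 1, 7313 mod 4 = 1; sign now -1
(7313/2405) = (98/2405)   [reduce mod 2405]
98 = 2^1·49; (2/2405) = -1 since 2405 mod 8 = 5, so (98/2405) = (-1)^1·(49/2405); sign now +1
reciprocity: (49/2405) = +1·(2405/49) since 49 mod 4 = 1, 2405 mod 4 = 1; sign now +1
(2405/49) = (4/49)   [reduce mod 49]
4 = 2^2·1; (2/49) = +1 since 49 mod 8 = 1, so (4/49) = (+1)^2·(1/49); sign now +1
(1/49) = 1; final value = sign = +1

1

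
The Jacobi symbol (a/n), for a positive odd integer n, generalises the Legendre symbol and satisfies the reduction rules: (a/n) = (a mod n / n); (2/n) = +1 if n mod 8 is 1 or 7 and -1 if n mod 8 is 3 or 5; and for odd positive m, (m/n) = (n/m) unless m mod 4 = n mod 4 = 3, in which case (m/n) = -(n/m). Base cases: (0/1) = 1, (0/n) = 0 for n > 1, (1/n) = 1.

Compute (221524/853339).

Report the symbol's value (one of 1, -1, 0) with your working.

-1

221524 = 2^2·55381; (2/853339) = -1 since 853339 mod 8 = 3, so (221524/853339) = (-1)^2·(55381/853339); sign now +1
reciprocity: (55381/853339) = +1·(853339/55381) since 55381 mod 4 = 1, 853339 mod 4 = 3; sign now +1
(853339/55381) = (22624/55381)   [reduce mod 55381]
22624 = 2^5·707; (2/55381) = -1 since 55381 mod 8 = 5, so (22624/55381) = (-1)^5·(707/55381); sign now -1
reciprocity: (707/55381) = +1·(55381/707) since 707 mod 4 = 3, 55381 mod 4 = 1; sign now -1
(55381/707) = (235/707)   [reduce mod 707]
reciprocity: (235/707) = -1·(707/235) since 235 mod 4 = 3, 707 mod 4 = 3; sign now +1
(707/235) = (2/235)   [reduce mod 235]
2 = 2^1·1; (2/235) = -1 since 235 mod 8 = 3, so (2/235) = (-1)^1·(1/235); sign now -1
(1/235) = 1; final value = sign = -1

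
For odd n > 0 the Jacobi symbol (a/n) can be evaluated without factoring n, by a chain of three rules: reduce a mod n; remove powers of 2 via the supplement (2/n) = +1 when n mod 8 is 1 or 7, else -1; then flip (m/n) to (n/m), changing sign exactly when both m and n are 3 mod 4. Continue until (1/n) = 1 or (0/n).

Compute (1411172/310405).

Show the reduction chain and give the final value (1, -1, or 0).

(1411172/310405): 1411172 mod 310405 = 169552, so (1411172/310405) = (169552/310405)
factor out 2^4: 169552 = 2^4·10597; with 310405 mod 8 = 5, (2/310405) = -1; sign now +1; continue with (10597/310405)
flip (10597/310405) -> (310405/10597): both odd, 10597 mod 4 = 1, 310405 mod 4 = 1, so the flip contributes +1; sign now +1
(310405/10597): 310405 mod 10597 = 3092, so (310405/10597) = (3092/10597)
factor out 2^2: 3092 = 2^2·773; with 10597 mod 8 = 5, (2/10597) = -1; sign now +1; continue with (773/10597)
flip (773/10597) -> (10597/773): both odd, 773 mod 4 = 1, 10597 mod 4 = 1, so the flip contributes +1; sign now +1
(10597/773): 10597 mod 773 = 548, so (10597/773) = (548/773)
factor out 2^2: 548 = 2^2·137; with 773 mod 8 = 5, (2/773) = -1; sign now +1; continue with (137/773)
flip (137/773) -> (773/137): both odd, 137 mod 4 = 1, 773 mod 4 = 1, so the flip contributes +1; sign now +1
(773/137): 773 mod 137 = 88, so (773/137) = (88/137)
factor out 2^3: 88 = 2^3·11; with 137 mod 8 = 1, (2/137) = +1; sign now +1; continue with (11/137)
flip (11/137) -> (137/11): both odd, 11 mod 4 = 3, 137 mod 4 = 1, so the flip contributes +1; sign now +1
(137/11): 137 mod 11 = 5, so (137/11) = (5/11)
flip (5/11) -> (11/5): both odd, 5 mod 4 = 1, 11 mod 4 = 3, so the flip contributes +1; sign now +1
(11/5): 11 mod 5 = 1, so (11/5) = (1/5)
reached (1/5) = 1, so the symbol is +1

1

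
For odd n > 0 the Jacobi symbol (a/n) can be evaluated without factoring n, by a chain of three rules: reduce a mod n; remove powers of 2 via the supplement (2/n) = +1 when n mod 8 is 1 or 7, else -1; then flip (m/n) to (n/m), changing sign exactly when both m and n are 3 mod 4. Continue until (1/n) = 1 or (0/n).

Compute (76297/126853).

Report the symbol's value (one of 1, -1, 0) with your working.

-1

flip (76297/126853) -> (126853/76297): both odd, 76297 mod 4 = 1, 126853 mod 4 = 1, so the flip contributes +1; sign now +1
(126853/76297): 126853 mod 76297 = 50556, so (126853/76297) = (50556/76297)
factor out 2^2: 50556 = 2^2·12639; with 76297 mod 8 = 1, (2/76297) = +1; sign now +1; continue with (12639/76297)
flip (12639/76297) -> (76297/12639): both odd, 12639 mod 4 = 3, 76297 mod 4 = 1, so the flip contributes +1; sign now +1
(76297/12639): 76297 mod 12639 = 463, so (76297/12639) = (463/12639)
flip (463/12639) -> (12639/463): both odd, 463 mod 4 = 3, 12639 mod 4 = 3, so the flip contributes -1; sign now -1
(12639/463): 12639 mod 463 = 138, so (12639/463) = (138/463)
factor out 2^1: 138 = 2^1·69; with 463 mod 8 = 7, (2/463) = +1; sign now -1; continue with (69/463)
flip (69/463) -> (463/69): both odd, 69 mod 4 = 1, 463 mod 4 = 3, so the flip contributes +1; sign now -1
(463/69): 463 mod 69 = 49, so (463/69) = (49/69)
flip (49/69) -> (69/49): both odd, 49 mod 4 = 1, 69 mod 4 = 1, so the flip contributes +1; sign now -1
(69/49): 69 mod 49 = 20, so (69/49) = (20/49)
factor out 2^2: 20 = 2^2·5; with 49 mod 8 = 1, (2/49) = +1; sign now -1; continue with (5/49)
flip (5/49) -> (49/5): both odd, 5 mod 4 = 1, 49 mod 4 = 1, so the flip contributes +1; sign now -1
(49/5): 49 mod 5 = 4, so (49/5) = (4/5)
factor out 2^2: 4 = 2^2·1; with 5 mod 8 = 5, (2/5) = -1; sign now -1; continue with (1/5)
reached (1/5) = 1, so the symbol is -1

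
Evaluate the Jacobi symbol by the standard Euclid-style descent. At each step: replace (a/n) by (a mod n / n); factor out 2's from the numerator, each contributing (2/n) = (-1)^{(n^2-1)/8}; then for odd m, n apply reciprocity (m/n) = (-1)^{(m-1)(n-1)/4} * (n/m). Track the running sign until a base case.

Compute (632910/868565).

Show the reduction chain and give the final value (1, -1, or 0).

632910 = 2^1·316455; (2/868565) = -1 since 868565 mod 8 = 5, so (632910/868565) = (-1)^1·(316455/868565); sign now -1
reciprocity: (316455/868565) = +1·(868565/316455) since 316455 mod 4 = 3, 868565 mod 4 = 1; sign now -1
(868565/316455) = (235655/316455)   [reduce mod 316455]
reciprocity: (235655/316455) = -1·(316455/235655) since 235655 mod 4 = 3, 316455 mod 4 = 3; sign now +1
(316455/235655) = (80800/235655)   [reduce mod 235655]
80800 = 2^5·2525; (2/235655) = +1 since 235655 mod 8 = 7, so (80800/235655) = (+1)^5·(2525/235655); sign now +1
reciprocity: (2525/235655) = +1·(235655/2525) since 2525 mod 4 = 1, 235655 mod 4 = 3; sign now +1
(235655/2525) = (830/2525)   [reduce mod 2525]
830 = 2^1·415; (2/2525) = -1 since 2525 mod 8 = 5, so (830/2525) = (-1)^1·(415/2525); sign now -1
reciprocity: (415/2525) = +1·(2525/415) since 415 mod 4 = 3, 2525 mod 4 = 1; sign now -1
(2525/415) = (35/415)   [reduce mod 415]
reciprocity: (35/415) = -1·(415/35) since 35 mod 4 = 3, 415 mod 4 = 3; sign now +1
(415/35) = (30/35)   [reduce mod 35]
30 = 2^1·15; (2/35) = -1 since 35 mod 8 = 3, so (30/35) = (-1)^1·(15/35); sign now -1
reciprocity: (15/35) = -1·(35/15) since 15 mod 4 = 3, 35 mod 4 = 3; sign now +1
(35/15) = (5/15)   [reduce mod 15]
reciprocity: (5/15) = +1·(15/5) since 5 mod 4 = 1, 15 mod 4 = 3; sign now +1
(15/5) = (0/5)   [reduce mod 5]
(0/5) = 0   [gcd(a, n) > 1]; final value = 0

0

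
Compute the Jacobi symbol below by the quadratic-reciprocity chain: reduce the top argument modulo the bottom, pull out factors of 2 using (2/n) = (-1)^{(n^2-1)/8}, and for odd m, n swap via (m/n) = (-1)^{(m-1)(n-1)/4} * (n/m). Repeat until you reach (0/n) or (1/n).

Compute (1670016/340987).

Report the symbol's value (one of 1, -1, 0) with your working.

(1670016/340987) = (306068/340987)   [reduce mod 340987]
306068 = 2^2·76517; (2/340987) = -1 since 340987 mod 8 = 3, so (306068/340987) = (-1)^2·(76517/340987); sign now +1
reciprocity: (76517/340987) = +1·(340987/76517) since 76517 mod 4 = 1, 340987 mod 4 = 3; sign now +1
(340987/76517) = (34919/76517)   [reduce mod 76517]
reciprocity: (34919/76517) = +1·(76517/34919) since 34919 mod 4 = 3, 76517 mod 4 = 1; sign now +1
(76517/34919) = (6679/34919)   [reduce mod 34919]
reciprocity: (6679/34919) = -1·(34919/6679) since 6679 mod 4 = 3, 34919 mod 4 = 3; sign now -1
(34919/6679) = (1524/6679)   [reduce mod 6679]
1524 = 2^2·381; (2/6679) = +1 since 6679 mod 8 = 7, so (1524/6679) = (+1)^2·(381/6679); sign now -1
reciprocity: (381/6679) = +1·(6679/381) since 381 mod 4 = 1, 6679 mod 4 = 3; sign now -1
(6679/381) = (202/381)   [reduce mod 381]
202 = 2^1·101; (2/381) = -1 since 381 mod 8 = 5, so (202/381) = (-1)^1·(101/381); sign now +1
reciprocity: (101/381) = +1·(381/101) since 101 mod 4 = 1, 381 mod 4 = 1; sign now +1
(381/101) = (78/101)   [reduce mod 101]
78 = 2^1·39; (2/101) = -1 since 101 mod 8 = 5, so (78/101) = (-1)^1·(39/101); sign now -1
reciprocity: (39/101) = +1·(101/39) since 39 mod 4 = 3, 101 mod 4 = 1; sign now -1
(101/39) = (23/39)   [reduce mod 39]
reciprocity: (23/39) = -1·(39/23) since 23 mod 4 = 3, 39 mod 4 = 3; sign now +1
(39/23) = (16/23)   [reduce mod 23]
16 = 2^4·1; (2/23) = +1 since 23 mod 8 = 7, so (16/23) = (+1)^4·(1/23); sign now +1
(1/23) = 1; final value = sign = +1

1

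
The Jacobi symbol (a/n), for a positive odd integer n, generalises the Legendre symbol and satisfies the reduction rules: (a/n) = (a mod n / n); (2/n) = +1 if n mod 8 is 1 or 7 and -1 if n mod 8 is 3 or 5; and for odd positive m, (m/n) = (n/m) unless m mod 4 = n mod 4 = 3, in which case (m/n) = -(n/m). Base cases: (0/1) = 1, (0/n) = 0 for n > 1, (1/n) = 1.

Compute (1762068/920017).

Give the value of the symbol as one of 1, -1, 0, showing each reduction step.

0

(1762068/920017) = (842051/920017)   [reduce mod 920017]
reciprocity: (842051/920017) = +1·(920017/842051) since 842051 mod 4 = 3, 920017 mod 4 = 1; sign now +1
(920017/842051) = (77966/842051)   [reduce mod 842051]
77966 = 2^1·38983; (2/842051) = -1 since 842051 mod 8 = 3, so (77966/842051) = (-1)^1·(38983/842051); sign now -1
reciprocity: (38983/842051) = -1·(842051/38983) since 38983 mod 4 = 3, 842051 mod 4 = 3; sign now +1
(842051/38983) = (23408/38983)   [reduce mod 38983]
23408 = 2^4·1463; (2/38983) = +1 since 38983 mod 8 = 7, so (23408/38983) = (+1)^4·(1463/38983); sign now +1
reciprocity: (1463/38983) = -1·(38983/1463) since 1463 mod 4 = 3, 38983 mod 4 = 3; sign now -1
(38983/1463) = (945/1463)   [reduce mod 1463]
reciprocity: (945/1463) = +1·(1463/945) since 945 mod 4 = 1, 1463 mod 4 = 3; sign now -1
(1463/945) = (518/945)   [reduce mod 945]
518 = 2^1·259; (2/945) = +1 since 945 mod 8 = 1, so (518/945) = (+1)^1·(259/945); sign now -1
reciprocity: (259/945) = +1·(945/259) since 259 mod 4 = 3, 945 mod 4 = 1; sign now -1
(945/259) = (168/259)   [reduce mod 259]
168 = 2^3·21; (2/259) = -1 since 259 mod 8 = 3, so (168/259) = (-1)^3·(21/259); sign now +1
reciprocity: (21/259) = +1·(259/21) since 21 mod 4 = 1, 259 mod 4 = 3; sign now +1
(259/21) = (7/21)   [reduce mod 21]
reciprocity: (7/21) = +1·(21/7) since 7 mod 4 = 3, 21 mod 4 = 1; sign now +1
(21/7) = (0/7)   [reduce mod 7]
(0/7) = 0   [gcd(a, n) > 1]; final value = 0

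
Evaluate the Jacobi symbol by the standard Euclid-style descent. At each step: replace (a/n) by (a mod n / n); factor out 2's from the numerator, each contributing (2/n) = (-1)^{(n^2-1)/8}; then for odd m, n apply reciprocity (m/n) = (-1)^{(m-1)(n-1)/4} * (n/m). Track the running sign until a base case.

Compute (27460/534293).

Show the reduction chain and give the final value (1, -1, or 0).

-1

27460 = 2^2·6865; (2/534293) = -1 since 534293 mod 8 = 5, so (27460/534293) = (-1)^2·(6865/534293); sign now +1
reciprocity: (6865/534293) = +1·(534293/6865) since 6865 mod 4 = 1, 534293 mod 4 = 1; sign now +1
(534293/6865) = (5688/6865)   [reduce mod 6865]
5688 = 2^3·711; (2/6865) = +1 since 6865 mod 8 = 1, so (5688/6865) = (+1)^3·(711/6865); sign now +1
reciprocity: (711/6865) = +1·(6865/711) since 711 mod 4 = 3, 6865 mod 4 = 1; sign now +1
(6865/711) = (466/711)   [reduce mod 711]
466 = 2^1·233; (2/711) = +1 since 711 mod 8 = 7, so (466/711) = (+1)^1·(233/711); sign now +1
reciprocity: (233/711) = +1·(711/233) since 233 mod 4 = 1, 711 mod 4 = 3; sign now +1
(711/233) = (12/233)   [reduce mod 233]
12 = 2^2·3; (2/233) = +1 since 233 mod 8 = 1, so (12/233) = (+1)^2·(3/233); sign now +1
reciprocity: (3/233) = +1·(233/3) since 3 mod 4 = 3, 233 mod 4 = 1; sign now +1
(233/3) = (2/3)   [reduce mod 3]
2 = 2^1·1; (2/3) = -1 since 3 mod 8 = 3, so (2/3) = (-1)^1·(1/3); sign now -1
(1/3) = 1; final value = sign = -1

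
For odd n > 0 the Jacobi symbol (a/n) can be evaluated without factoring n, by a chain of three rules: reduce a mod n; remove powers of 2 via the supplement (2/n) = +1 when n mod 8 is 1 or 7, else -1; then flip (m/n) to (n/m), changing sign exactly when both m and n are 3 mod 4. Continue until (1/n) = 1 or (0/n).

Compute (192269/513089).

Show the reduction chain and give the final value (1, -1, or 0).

-1

flip (192269/513089) -> (513089/192269): both odd, 192269 mod 4 = 1, 513089 mod 4 = 1, so the flip contributes +1; sign now +1
(513089/192269): 513089 mod 192269 = 128551, so (513089/192269) = (128551/192269)
flip (128551/192269) -> (192269/128551): both odd, 128551 mod 4 = 3, 192269 mod 4 = 1, so the flip contributes +1; sign now +1
(192269/128551): 192269 mod 128551 = 63718, so (192269/128551) = (63718/128551)
factor out 2^1: 63718 = 2^1·31859; with 128551 mod 8 = 7, (2/128551) = +1; sign now +1; continue with (31859/128551)
flip (31859/128551) -> (128551/31859): both odd, 31859 mod 4 = 3, 128551 mod 4 = 3, so the flip contributes -1; sign now -1
(128551/31859): 128551 mod 31859 = 1115, so (128551/31859) = (1115/31859)
flip (1115/31859) -> (31859/1115): both odd, 1115 mod 4 = 3, 31859 mod 4 = 3, so the flip contributes -1; sign now +1
(31859/1115): 31859 mod 1115 = 639, so (31859/1115) = (639/1115)
flip (639/1115) -> (1115/639): both odd, 639 mod 4 = 3, 1115 mod 4 = 3, so the flip contributes -1; sign now -1
(1115/639): 1115 mod 639 = 476, so (1115/639) = (476/639)
factor out 2^2: 476 = 2^2·119; with 639 mod 8 = 7, (2/639) = +1; sign now -1; continue with (119/639)
flip (119/639) -> (639/119): both odd, 119 mod 4 = 3, 639 mod 4 = 3, so the flip contributes -1; sign now +1
(639/119): 639 mod 119 = 44, so (639/119) = (44/119)
factor out 2^2: 44 = 2^2·11; with 119 mod 8 = 7, (2/119) = +1; sign now +1; continue with (11/119)
flip (11/119) -> (119/11): both odd, 11 mod 4 = 3, 119 mod 4 = 3, so the flip contributes -1; sign now -1
(119/11): 119 mod 11 = 9, so (119/11) = (9/11)
flip (9/11) -> (11/9): both odd, 9 mod 4 = 1, 11 mod 4 = 3, so the flip contributes +1; sign now -1
(11/9): 11 mod 9 = 2, so (11/9) = (2/9)
factor out 2^1: 2 = 2^1·1; with 9 mod 8 = 1, (2/9) = +1; sign now -1; continue with (1/9)
reached (1/9) = 1, so the symbol is -1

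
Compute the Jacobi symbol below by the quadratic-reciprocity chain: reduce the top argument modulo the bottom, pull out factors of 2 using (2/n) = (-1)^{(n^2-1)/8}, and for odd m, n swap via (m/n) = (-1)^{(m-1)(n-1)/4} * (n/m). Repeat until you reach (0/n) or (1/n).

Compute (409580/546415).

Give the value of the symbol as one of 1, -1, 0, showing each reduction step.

0

factor out 2^2: 409580 = 2^2·102395; with 546415 mod 8 = 7, (2/546415) = +1; sign now +1; continue with (102395/546415)
flip (102395/546415) -> (546415/102395): both odd, 102395 mod 4 = 3, 546415 mod 4 = 3, so the flip contributes -1; sign now -1
(546415/102395): 546415 mod 102395 = 34440, so (546415/102395) = (34440/102395)
factor out 2^3: 34440 = 2^3·4305; with 102395 mod 8 = 3, (2/102395) = -1; sign now +1; continue with (4305/102395)
flip (4305/102395) -> (102395/4305): both odd, 4305 mod 4 = 1, 102395 mod 4 = 3, so the flip contributes +1; sign now +1
(102395/4305): 102395 mod 4305 = 3380, so (102395/4305) = (3380/4305)
factor out 2^2: 3380 = 2^2·845; with 4305 mod 8 = 1, (2/4305) = +1; sign now +1; continue with (845/4305)
flip (845/4305) -> (4305/845): both odd, 845 mod 4 = 1, 4305 mod 4 = 1, so the flip contributes +1; sign now +1
(4305/845): 4305 mod 845 = 80, so (4305/845) = (80/845)
factor out 2^4: 80 = 2^4·5; with 845 mod 8 = 5, (2/845) = -1; sign now +1; continue with (5/845)
flip (5/845) -> (845/5): both odd, 5 mod 4 = 1, 845 mod 4 = 1, so the flip contributes +1; sign now +1
(845/5): 845 mod 5 = 0, so (845/5) = (0/5)
reached (0/5); gcd(a, n) > 1, so (0/5) = 0 and the symbol is 0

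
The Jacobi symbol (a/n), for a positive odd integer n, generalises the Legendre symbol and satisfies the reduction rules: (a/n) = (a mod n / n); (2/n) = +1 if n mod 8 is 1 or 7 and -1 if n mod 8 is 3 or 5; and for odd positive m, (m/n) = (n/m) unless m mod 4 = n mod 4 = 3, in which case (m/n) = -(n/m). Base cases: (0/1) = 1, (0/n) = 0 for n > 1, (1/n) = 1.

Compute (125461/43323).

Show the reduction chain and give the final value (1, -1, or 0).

0

(125461/43323): 125461 mod 43323 = 38815, so (125461/43323) = (38815/43323)
flip (38815/43323) -> (43323/38815): both odd, 38815 mod 4 = 3, 43323 mod 4 = 3, so the flip contributes -1; sign now -1
(43323/38815): 43323 mod 38815 = 4508, so (43323/38815) = (4508/38815)
factor out 2^2: 4508 = 2^2·1127; with 38815 mod 8 = 7, (2/38815) = +1; sign now -1; continue with (1127/38815)
flip (1127/38815) -> (38815/1127): both odd, 1127 mod 4 = 3, 38815 mod 4 = 3, so the flip contributes -1; sign now +1
(38815/1127): 38815 mod 1127 = 497, so (38815/1127) = (497/1127)
flip (497/1127) -> (1127/497): both odd, 497 mod 4 = 1, 1127 mod 4 = 3, so the flip contributes +1; sign now +1
(1127/497): 1127 mod 497 = 133, so (1127/497) = (133/497)
flip (133/497) -> (497/133): both odd, 133 mod 4 = 1, 497 mod 4 = 1, so the flip contributes +1; sign now +1
(497/133): 497 mod 133 = 98, so (497/133) = (98/133)
factor out 2^1: 98 = 2^1·49; with 133 mod 8 = 5, (2/133) = -1; sign now -1; continue with (49/133)
flip (49/133) -> (133/49): both odd, 49 mod 4 = 1, 133 mod 4 = 1, so the flip contributes +1; sign now -1
(133/49): 133 mod 49 = 35, so (133/49) = (35/49)
flip (35/49) -> (49/35): both odd, 35 mod 4 = 3, 49 mod 4 = 1, so the flip contributes +1; sign now -1
(49/35): 49 mod 35 = 14, so (49/35) = (14/35)
factor out 2^1: 14 = 2^1·7; with 35 mod 8 = 3, (2/35) = -1; sign now +1; continue with (7/35)
flip (7/35) -> (35/7): both odd, 7 mod 4 = 3, 35 mod 4 = 3, so the flip contributes -1; sign now -1
(35/7): 35 mod 7 = 0, so (35/7) = (0/7)
reached (0/7); gcd(a, n) > 1, so (0/7) = 0 and the symbol is 0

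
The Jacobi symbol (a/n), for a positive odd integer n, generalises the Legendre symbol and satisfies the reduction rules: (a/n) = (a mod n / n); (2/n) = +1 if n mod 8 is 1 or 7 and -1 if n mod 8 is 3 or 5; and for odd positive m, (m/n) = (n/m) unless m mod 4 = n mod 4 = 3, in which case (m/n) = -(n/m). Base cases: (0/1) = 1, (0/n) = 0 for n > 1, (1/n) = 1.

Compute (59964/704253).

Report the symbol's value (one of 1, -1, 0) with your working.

59964 = 2^2·14991; (2/704253) = -1 since 704253 mod 8 = 5, so (59964/704253) = (-1)^2·(14991/704253); sign now +1
reciprocity: (14991/704253) = +1·(704253/14991) since 14991 mod 4 = 3, 704253 mod 4 = 1; sign now +1
(704253/14991) = (14667/14991)   [reduce mod 14991]
reciprocity: (14667/14991) = -1·(14991/14667) since 14667 mod 4 = 3, 14991 mod 4 = 3; sign now -1
(14991/14667) = (324/14667)   [reduce mod 14667]
324 = 2^2·81; (2/14667) = -1 since 14667 mod 8 = 3, so (324/14667) = (-1)^2·(81/14667); sign now -1
reciprocity: (81/14667) = +1·(14667/81) since 81 mod 4 = 1, 14667 mod 4 = 3; sign now -1
(14667/81) = (6/81)   [reduce mod 81]
6 = 2^1·3; (2/81) = +1 since 81 mod 8 = 1, so (6/81) = (+1)^1·(3/81); sign now -1
reciprocity: (3/81) = +1·(81/3) since 3 mod 4 = 3, 81 mod 4 = 1; sign now -1
(81/3) = (0/3)   [reduce mod 3]
(0/3) = 0   [gcd(a, n) > 1]; final value = 0

0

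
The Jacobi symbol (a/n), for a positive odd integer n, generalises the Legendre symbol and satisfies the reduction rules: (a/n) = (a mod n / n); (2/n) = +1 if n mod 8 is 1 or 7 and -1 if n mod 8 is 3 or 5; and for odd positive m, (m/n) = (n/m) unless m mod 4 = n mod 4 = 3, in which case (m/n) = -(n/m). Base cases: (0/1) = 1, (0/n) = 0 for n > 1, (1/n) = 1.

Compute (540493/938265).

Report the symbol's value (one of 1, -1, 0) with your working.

reciprocity: (540493/938265) = +1·(938265/540493) since 540493 mod 4 = 1, 938265 mod 4 = 1; sign now +1
(938265/540493) = (397772/540493)   [reduce mod 540493]
397772 = 2^2·99443; (2/540493) = -1 since 540493 mod 8 = 5, so (397772/540493) = (-1)^2·(99443/540493); sign now +1
reciprocity: (99443/540493) = +1·(540493/99443) since 99443 mod 4 = 3, 540493 mod 4 = 1; sign now +1
(540493/99443) = (43278/99443)   [reduce mod 99443]
43278 = 2^1·21639; (2/99443) = -1 since 99443 mod 8 = 3, so (43278/99443) = (-1)^1·(21639/99443); sign now -1
reciprocity: (21639/99443) = -1·(99443/21639) since 21639 mod 4 = 3, 99443 mod 4 = 3; sign now +1
(99443/21639) = (12887/21639)   [reduce mod 21639]
reciprocity: (12887/21639) = -1·(21639/12887) since 12887 mod 4 = 3, 21639 mod 4 = 3; sign now -1
(21639/12887) = (8752/12887)   [reduce mod 12887]
8752 = 2^4·547; (2/12887) = +1 since 12887 mod 8 = 7, so (8752/12887) = (+1)^4·(547/12887); sign now -1
reciprocity: (547/12887) = -1·(12887/547) since 547 mod 4 = 3, 12887 mod 4 = 3; sign now +1
(12887/547) = (306/547)   [reduce mod 547]
306 = 2^1·153; (2/547) = -1 since 547 mod 8 = 3, so (306/547) = (-1)^1·(153/547); sign now -1
reciprocity: (153/547) = +1·(547/153) since 153 mod 4 = 1, 547 mod 4 = 3; sign now -1
(547/153) = (88/153)   [reduce mod 153]
88 = 2^3·11; (2/153) = +1 since 153 mod 8 = 1, so (88/153) = (+1)^3·(11/153); sign now -1
reciprocity: (11/153) = +1·(153/11) since 11 mod 4 = 3, 153 mod 4 = 1; sign now -1
(153/11) = (10/11)   [reduce mod 11]
10 = 2^1·5; (2/11) = -1 since 11 mod 8 = 3, so (10/11) = (-1)^1·(5/11); sign now +1
reciprocity: (5/11) = +1·(11/5) since 5 mod 4 = 1, 11 mod 4 = 3; sign now +1
(11/5) = (1/5)   [reduce mod 5]
(1/5) = 1; final value = sign = +1

1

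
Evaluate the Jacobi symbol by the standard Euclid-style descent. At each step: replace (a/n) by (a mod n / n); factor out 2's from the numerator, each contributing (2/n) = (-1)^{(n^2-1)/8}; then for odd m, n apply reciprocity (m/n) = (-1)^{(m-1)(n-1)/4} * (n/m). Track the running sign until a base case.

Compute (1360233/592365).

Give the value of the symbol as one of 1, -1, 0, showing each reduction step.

(1360233/592365) = (175503/592365)   [reduce mod 592365]
reciprocity: (175503/592365) = +1·(592365/175503) since 175503 mod 4 = 3, 592365 mod 4 = 1; sign now +1
(592365/175503) = (65856/175503)   [reduce mod 175503]
65856 = 2^6·1029; (2/175503) = +1 since 175503 mod 8 = 7, so (65856/175503) = (+1)^6·(1029/175503); sign now +1
reciprocity: (1029/175503) = +1·(175503/1029) since 1029 mod 4 = 1, 175503 mod 4 = 3; sign now +1
(175503/1029) = (573/1029)   [reduce mod 1029]
reciprocity: (573/1029) = +1·(1029/573) since 573 mod 4 = 1, 1029 mod 4 = 1; sign now +1
(1029/573) = (456/573)   [reduce mod 573]
456 = 2^3·57; (2/573) = -1 since 573 mod 8 = 5, so (456/573) = (-1)^3·(57/573); sign now -1
reciprocity: (57/573) = +1·(573/57) since 57 mod 4 = 1, 573 mod 4 = 1; sign now -1
(573/57) = (3/57)   [reduce mod 57]
reciprocity: (3/57) = +1·(57/3) since 3 mod 4 = 3, 57 mod 4 = 1; sign now -1
(57/3) = (0/3)   [reduce mod 3]
(0/3) = 0   [gcd(a, n) > 1]; final value = 0

0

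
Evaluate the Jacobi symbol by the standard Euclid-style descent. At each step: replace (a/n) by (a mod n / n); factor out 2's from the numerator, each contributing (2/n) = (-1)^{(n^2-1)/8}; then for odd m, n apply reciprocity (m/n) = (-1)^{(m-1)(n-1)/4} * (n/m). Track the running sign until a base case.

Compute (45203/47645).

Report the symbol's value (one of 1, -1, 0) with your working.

reciprocity: (45203/47645) = +1·(47645/45203) since 45203 mod 4 = 3, 47645 mod 4 = 1; sign now +1
(47645/45203) = (2442/45203)   [reduce mod 45203]
2442 = 2^1·1221; (2/45203) = -1 since 45203 mod 8 = 3, so (2442/45203) = (-1)^1·(1221/45203); sign now -1
reciprocity: (1221/45203) = +1·(45203/1221) since 1221 mod 4 = 1, 45203 mod 4 = 3; sign now -1
(45203/1221) = (26/1221)   [reduce mod 1221]
26 = 2^1·13; (2/1221) = -1 since 1221 mod 8 = 5, so (26/1221) = (-1)^1·(13/1221); sign now +1
reciprocity: (13/1221) = +1·(1221/13) since 13 mod 4 = 1, 1221 mod 4 = 1; sign now +1
(1221/13) = (12/13)   [reduce mod 13]
12 = 2^2·3; (2/13) = -1 since 13 mod 8 = 5, so (12/13) = (-1)^2·(3/13); sign now +1
reciprocity: (3/13) = +1·(13/3) since 3 mod 4 = 3, 13 mod 4 = 1; sign now +1
(13/3) = (1/3)   [reduce mod 3]
(1/3) = 1; final value = sign = +1

1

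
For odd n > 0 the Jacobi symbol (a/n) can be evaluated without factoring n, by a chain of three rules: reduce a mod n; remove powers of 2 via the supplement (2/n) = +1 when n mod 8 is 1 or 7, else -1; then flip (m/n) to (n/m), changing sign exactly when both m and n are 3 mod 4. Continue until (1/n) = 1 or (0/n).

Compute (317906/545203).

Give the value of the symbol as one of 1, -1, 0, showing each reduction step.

317906 = 2^1·158953; (2/545203) = -1 since 545203 mod 8 = 3, so (317906/545203) = (-1)^1·(158953/545203); sign now -1
reciprocity: (158953/545203) = +1·(545203/158953) since 158953 mod 4 = 1, 545203 mod 4 = 3; sign now -1
(545203/158953) = (68344/158953)   [reduce mod 158953]
68344 = 2^3·8543; (2/158953) = +1 since 158953 mod 8 = 1, so (68344/158953) = (+1)^3·(8543/158953); sign now -1
reciprocity: (8543/158953) = +1·(158953/8543) since 8543 mod 4 = 3, 158953 mod 4 = 1; sign now -1
(158953/8543) = (5179/8543)   [reduce mod 8543]
reciprocity: (5179/8543) = -1·(8543/5179) since 5179 mod 4 = 3, 8543 mod 4 = 3; sign now +1
(8543/5179) = (3364/5179)   [reduce mod 5179]
3364 = 2^2·841; (2/5179) = -1 since 5179 mod 8 = 3, so (3364/5179) = (-1)^2·(841/5179); sign now +1
reciprocity: (841/5179) = +1·(5179/841) since 841 mod 4 = 1, 5179 mod 4 = 3; sign now +1
(5179/841) = (133/841)   [reduce mod 841]
reciprocity: (133/841) = +1·(841/133) since 133 mod 4 = 1, 841 mod 4 = 1; sign now +1
(841/133) = (43/133)   [reduce mod 133]
reciprocity: (43/133) = +1·(133/43) since 43 mod 4 = 3, 133 mod 4 = 1; sign now +1
(133/43) = (4/43)   [reduce mod 43]
4 = 2^2·1; (2/43) = -1 since 43 mod 8 = 3, so (4/43) = (-1)^2·(1/43); sign now +1
(1/43) = 1; final value = sign = +1

1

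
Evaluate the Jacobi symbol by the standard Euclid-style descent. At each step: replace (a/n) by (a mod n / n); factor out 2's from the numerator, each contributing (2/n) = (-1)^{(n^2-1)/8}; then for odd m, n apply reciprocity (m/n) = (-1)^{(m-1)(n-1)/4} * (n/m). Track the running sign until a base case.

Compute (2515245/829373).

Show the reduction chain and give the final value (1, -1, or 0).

(2515245/829373): 2515245 mod 829373 = 27126, so (2515245/829373) = (27126/829373)
factor out 2^1: 27126 = 2^1·13563; with 829373 mod 8 = 5, (2/829373) = -1; sign now -1; continue with (13563/829373)
flip (13563/829373) -> (829373/13563): both odd, 13563 mod 4 = 3, 829373 mod 4 = 1, so the flip contributes +1; sign now -1
(829373/13563): 829373 mod 13563 = 2030, so (829373/13563) = (2030/13563)
factor out 2^1: 2030 = 2^1·1015; with 13563 mod 8 = 3, (2/13563) = -1; sign now +1; continue with (1015/13563)
flip (1015/13563) -> (13563/1015): both odd, 1015 mod 4 = 3, 13563 mod 4 = 3, so the flip contributes -1; sign now -1
(13563/1015): 13563 mod 1015 = 368, so (13563/1015) = (368/1015)
factor out 2^4: 368 = 2^4·23; with 1015 mod 8 = 7, (2/1015) = +1; sign now -1; continue with (23/1015)
flip (23/1015) -> (1015/23): both odd, 23 mod 4 = 3, 1015 mod 4 = 3, so the flip contributes -1; sign now +1
(1015/23): 1015 mod 23 = 3, so (1015/23) = (3/23)
flip (3/23) -> (23/3): both odd, 3 mod 4 = 3, 23 mod 4 = 3, so the flip contributes -1; sign now -1
(23/3): 23 mod 3 = 2, so (23/3) = (2/3)
factor out 2^1: 2 = 2^1·1; with 3 mod 8 = 3, (2/3) = -1; sign now +1; continue with (1/3)
reached (1/3) = 1, so the symbol is +1

1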